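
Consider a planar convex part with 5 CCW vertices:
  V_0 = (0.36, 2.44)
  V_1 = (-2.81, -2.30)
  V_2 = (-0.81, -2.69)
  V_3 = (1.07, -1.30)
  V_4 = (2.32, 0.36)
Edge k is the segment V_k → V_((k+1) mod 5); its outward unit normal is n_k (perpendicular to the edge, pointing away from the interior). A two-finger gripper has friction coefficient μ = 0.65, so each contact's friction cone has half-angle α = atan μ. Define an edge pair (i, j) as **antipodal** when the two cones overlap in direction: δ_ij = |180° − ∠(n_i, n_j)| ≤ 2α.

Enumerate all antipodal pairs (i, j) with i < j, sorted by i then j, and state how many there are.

count = 3; pairs: (0,2), (0,3), (1,4)

α = atan 0.65 = 33.02°;  2α = 66.05°
n_0 = (-0.8312, +0.5559)
n_1 = (-0.1914, -0.9815)
n_2 = (+0.5945, -0.8041)
n_3 = (+0.7988, -0.6015)
n_4 = (+0.7278, +0.6858)
  (0,1): δ = 67.26°  ·
  (0,2): δ = 19.75°  ✓
  (0,3): δ = 3.21°  ✓
  (0,4): δ = 77.07°  ·
  (1,2): δ = 132.49°  ·
  (1,3): δ = 115.95°  ·
  (1,4): δ = 35.67°  ✓
  (2,3): δ = 163.46°  ·
  (2,4): δ = 83.18°  ·
  (3,4): δ = 99.72°  ·
antipodal pairs: 3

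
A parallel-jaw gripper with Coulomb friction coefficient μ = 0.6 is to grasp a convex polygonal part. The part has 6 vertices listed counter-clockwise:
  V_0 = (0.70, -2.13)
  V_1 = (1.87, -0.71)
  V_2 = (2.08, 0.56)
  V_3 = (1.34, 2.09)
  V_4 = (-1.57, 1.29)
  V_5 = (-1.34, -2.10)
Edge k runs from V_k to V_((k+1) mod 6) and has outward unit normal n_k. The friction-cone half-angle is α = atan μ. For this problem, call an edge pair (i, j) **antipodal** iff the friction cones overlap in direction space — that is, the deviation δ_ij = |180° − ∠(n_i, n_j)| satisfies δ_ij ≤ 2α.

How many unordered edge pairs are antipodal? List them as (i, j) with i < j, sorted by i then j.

count = 5; pairs: (0,3), (0,4), (1,4), (2,4), (3,5)

α = atan 0.6 = 30.96°;  2α = 61.93°
n_0 = (+0.7718, -0.6359)
n_1 = (+0.9866, -0.1631)
n_2 = (+0.9002, +0.4354)
n_3 = (-0.2651, +0.9642)
n_4 = (-0.9977, -0.0677)
n_5 = (-0.0147, -0.9999)
  (0,1): δ = 149.90°  ·
  (0,2): δ = 114.70°  ·
  (0,3): δ = 35.14°  ✓
  (0,4): δ = 43.37°  ✓
  (0,5): δ = 128.64°  ·
  (1,2): δ = 144.80°  ·
  (1,3): δ = 65.24°  ·
  (1,4): δ = 13.27°  ✓
  (1,5): δ = 98.55°  ·
  (2,3): δ = 100.44°  ·
  (2,4): δ = 21.93°  ✓
  (2,5): δ = 63.35°  ·
  (3,4): δ = 101.49°  ·
  (3,5): δ = 16.21°  ✓
  (4,5): δ = 94.72°  ·
antipodal pairs: 5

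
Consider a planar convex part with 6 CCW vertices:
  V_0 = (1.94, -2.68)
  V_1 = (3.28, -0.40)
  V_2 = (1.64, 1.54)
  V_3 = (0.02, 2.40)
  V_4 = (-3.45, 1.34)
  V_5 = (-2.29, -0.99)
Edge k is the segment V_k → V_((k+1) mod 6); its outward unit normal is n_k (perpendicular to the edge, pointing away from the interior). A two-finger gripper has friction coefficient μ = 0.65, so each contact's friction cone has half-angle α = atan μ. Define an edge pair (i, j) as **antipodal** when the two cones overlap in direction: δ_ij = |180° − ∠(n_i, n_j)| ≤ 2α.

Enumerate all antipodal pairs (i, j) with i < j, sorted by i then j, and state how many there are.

α = atan 0.65 = 33.02°;  2α = 66.05°
n_0 = (+0.8621, -0.5067)
n_1 = (+0.7637, +0.6456)
n_2 = (+0.4689, +0.8833)
n_3 = (-0.2921, +0.9564)
n_4 = (-0.8952, -0.4457)
n_5 = (-0.3710, -0.9286)
  (0,1): δ = 109.35°  ·
  (0,2): δ = 87.52°  ·
  (0,3): δ = 42.57°  ✓
  (0,4): δ = 56.91°  ✓
  (0,5): δ = 98.67°  ·
  (1,2): δ = 158.17°  ·
  (1,3): δ = 113.22°  ·
  (1,4): δ = 13.74°  ✓
  (1,5): δ = 28.01°  ✓
  (2,3): δ = 135.05°  ·
  (2,4): δ = 35.57°  ✓
  (2,5): δ = 6.18°  ✓
  (3,4): δ = 80.52°  ·
  (3,5): δ = 38.76°  ✓
  (4,5): δ = 138.24°  ·
antipodal pairs: 7

count = 7; pairs: (0,3), (0,4), (1,4), (1,5), (2,4), (2,5), (3,5)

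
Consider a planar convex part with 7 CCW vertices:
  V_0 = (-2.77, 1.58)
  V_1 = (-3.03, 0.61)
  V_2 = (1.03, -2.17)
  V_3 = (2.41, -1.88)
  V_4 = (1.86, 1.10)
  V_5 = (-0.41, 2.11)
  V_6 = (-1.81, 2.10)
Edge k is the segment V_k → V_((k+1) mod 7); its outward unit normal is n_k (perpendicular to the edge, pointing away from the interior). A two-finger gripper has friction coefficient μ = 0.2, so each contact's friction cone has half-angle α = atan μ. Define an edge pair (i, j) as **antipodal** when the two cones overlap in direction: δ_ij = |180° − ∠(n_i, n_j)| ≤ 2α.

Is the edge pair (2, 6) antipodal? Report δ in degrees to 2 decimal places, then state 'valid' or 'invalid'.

α = atan 0.2 = 11.31°;  2α = 22.62°
edge 2: e_2 = (+1.38, +0.29);  n_2 = (+0.2057, -0.9786)
edge 6: e_6 = (-0.96, -0.52);  n_6 = (-0.4763, +0.8793)
∠(n_2, n_6) = 163.42°
δ = |180° − 163.42°| = 16.58°
16.58° ≤ 2α = 22.62°  →  valid

δ = 16.58°, valid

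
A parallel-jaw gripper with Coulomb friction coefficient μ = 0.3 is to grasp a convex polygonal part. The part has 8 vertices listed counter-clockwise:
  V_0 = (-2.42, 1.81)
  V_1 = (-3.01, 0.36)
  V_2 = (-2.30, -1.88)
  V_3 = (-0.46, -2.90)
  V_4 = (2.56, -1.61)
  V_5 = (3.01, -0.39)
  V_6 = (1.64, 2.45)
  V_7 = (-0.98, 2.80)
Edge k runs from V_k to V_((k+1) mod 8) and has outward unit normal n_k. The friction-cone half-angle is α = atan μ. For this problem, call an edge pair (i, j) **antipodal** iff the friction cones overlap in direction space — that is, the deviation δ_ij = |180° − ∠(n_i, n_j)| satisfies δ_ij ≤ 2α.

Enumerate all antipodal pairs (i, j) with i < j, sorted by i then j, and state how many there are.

α = atan 0.3 = 16.70°;  2α = 33.40°
n_0 = (-0.9263, +0.3769)
n_1 = (-0.9533, -0.3021)
n_2 = (-0.4848, -0.8746)
n_3 = (+0.3928, -0.9196)
n_4 = (+0.9382, -0.3461)
n_5 = (+0.9007, +0.4345)
n_6 = (+0.1324, +0.9912)
n_7 = (-0.5665, +0.8240)
  (0,1): δ = 140.27°  ·
  (0,2): δ = 96.86°  ·
  (0,3): δ = 44.73°  ·
  (0,4): δ = 1.89°  ✓
  (0,5): δ = 47.89°  ·
  (0,6): δ = 104.53°  ·
  (0,7): δ = 146.65°  ·
  (1,2): δ = 136.59°  ·
  (1,3): δ = 84.46°  ·
  (1,4): δ = 37.83°  ·
  (1,5): δ = 8.17°  ✓
  (1,6): δ = 64.80°  ·
  (1,7): δ = 106.92°  ·
  (2,3): δ = 127.87°  ·
  (2,4): δ = 81.24°  ·
  (2,5): δ = 35.25°  ·
  (2,6): δ = 21.39°  ✓
  (2,7): δ = 63.51°  ·
  (3,4): δ = 133.38°  ·
  (3,5): δ = 87.38°  ·
  (3,6): δ = 30.74°  ✓
  (3,7): δ = 11.38°  ✓
  (4,5): δ = 134.00°  ·
  (4,6): δ = 77.36°  ·
  (4,7): δ = 35.24°  ·
  (5,6): δ = 123.36°  ·
  (5,7): δ = 81.24°  ·
  (6,7): δ = 137.88°  ·
antipodal pairs: 5

count = 5; pairs: (0,4), (1,5), (2,6), (3,6), (3,7)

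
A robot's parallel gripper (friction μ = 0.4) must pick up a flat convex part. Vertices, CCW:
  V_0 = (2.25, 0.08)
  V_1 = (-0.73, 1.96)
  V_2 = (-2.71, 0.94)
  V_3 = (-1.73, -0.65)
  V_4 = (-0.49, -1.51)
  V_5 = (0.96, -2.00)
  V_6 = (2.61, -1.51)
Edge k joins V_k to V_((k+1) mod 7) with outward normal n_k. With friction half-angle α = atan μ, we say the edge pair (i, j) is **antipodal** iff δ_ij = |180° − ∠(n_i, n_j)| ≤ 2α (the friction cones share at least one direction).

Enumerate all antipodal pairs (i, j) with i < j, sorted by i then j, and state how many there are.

count = 6; pairs: (0,2), (0,3), (0,4), (1,5), (2,6), (3,6)

α = atan 0.4 = 21.80°;  2α = 43.60°
n_0 = (+0.5336, +0.8458)
n_1 = (-0.4580, +0.8890)
n_2 = (-0.8513, -0.5247)
n_3 = (-0.5699, -0.8217)
n_4 = (-0.3201, -0.9474)
n_5 = (+0.2847, -0.9586)
n_6 = (+0.9753, +0.2208)
  (0,1): δ = 120.50°  ·
  (0,2): δ = 26.11°  ✓
  (0,3): δ = 2.50°  ✓
  (0,4): δ = 13.57°  ✓
  (0,5): δ = 48.79°  ·
  (0,6): δ = 135.00°  ·
  (1,2): δ = 85.61°  ·
  (1,3): δ = 62.00°  ·
  (1,4): δ = 45.93°  ·
  (1,5): δ = 10.72°  ✓
  (1,6): δ = 75.50°  ·
  (2,3): δ = 156.39°  ·
  (2,4): δ = 140.32°  ·
  (2,5): δ = 105.11°  ·
  (2,6): δ = 18.89°  ✓
  (3,4): δ = 163.93°  ·
  (3,5): δ = 128.72°  ·
  (3,6): δ = 42.50°  ✓
  (4,5): δ = 144.79°  ·
  (4,6): δ = 58.57°  ·
  (5,6): δ = 93.78°  ·
antipodal pairs: 6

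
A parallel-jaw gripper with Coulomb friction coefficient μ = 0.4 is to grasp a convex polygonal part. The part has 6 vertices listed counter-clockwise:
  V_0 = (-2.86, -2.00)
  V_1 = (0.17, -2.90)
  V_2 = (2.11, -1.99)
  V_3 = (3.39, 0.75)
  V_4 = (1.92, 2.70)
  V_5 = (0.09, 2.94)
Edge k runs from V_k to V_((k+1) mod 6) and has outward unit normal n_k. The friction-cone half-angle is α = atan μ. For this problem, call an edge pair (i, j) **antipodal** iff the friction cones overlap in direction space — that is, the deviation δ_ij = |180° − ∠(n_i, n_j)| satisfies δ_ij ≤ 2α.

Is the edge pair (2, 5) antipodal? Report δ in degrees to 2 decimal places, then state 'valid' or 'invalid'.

δ = 5.80°, valid

α = atan 0.4 = 21.80°;  2α = 43.60°
edge 2: e_2 = (+1.28, +2.74);  n_2 = (+0.9060, -0.4232)
edge 5: e_5 = (-2.95, -4.94);  n_5 = (-0.8586, +0.5127)
∠(n_2, n_5) = 174.20°
δ = |180° − 174.20°| = 5.80°
5.80° ≤ 2α = 43.60°  →  valid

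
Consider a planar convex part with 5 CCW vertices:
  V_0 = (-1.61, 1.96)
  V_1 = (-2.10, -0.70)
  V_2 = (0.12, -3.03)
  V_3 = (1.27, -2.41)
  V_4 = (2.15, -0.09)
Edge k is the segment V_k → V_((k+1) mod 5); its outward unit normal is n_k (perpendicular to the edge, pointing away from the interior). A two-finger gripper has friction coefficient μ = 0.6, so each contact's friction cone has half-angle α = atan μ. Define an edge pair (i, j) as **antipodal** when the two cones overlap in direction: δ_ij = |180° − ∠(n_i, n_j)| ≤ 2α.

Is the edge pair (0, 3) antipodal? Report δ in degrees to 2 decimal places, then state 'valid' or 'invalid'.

α = atan 0.6 = 30.96°;  2α = 61.93°
edge 0: e_0 = (-0.49, -2.66);  n_0 = (-0.9835, +0.1812)
edge 3: e_3 = (+0.88, +2.32);  n_3 = (+0.9350, -0.3547)
∠(n_0, n_3) = 169.67°
δ = |180° − 169.67°| = 10.33°
10.33° ≤ 2α = 61.93°  →  valid

δ = 10.33°, valid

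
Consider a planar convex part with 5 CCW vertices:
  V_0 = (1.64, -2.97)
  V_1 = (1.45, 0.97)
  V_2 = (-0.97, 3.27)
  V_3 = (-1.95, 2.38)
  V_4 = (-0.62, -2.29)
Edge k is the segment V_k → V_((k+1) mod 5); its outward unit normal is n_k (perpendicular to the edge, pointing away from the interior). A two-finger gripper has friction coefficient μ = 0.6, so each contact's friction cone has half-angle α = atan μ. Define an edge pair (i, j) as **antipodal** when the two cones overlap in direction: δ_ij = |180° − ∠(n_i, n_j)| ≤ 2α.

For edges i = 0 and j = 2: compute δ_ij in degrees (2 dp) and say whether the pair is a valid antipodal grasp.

α = atan 0.6 = 30.96°;  2α = 61.93°
edge 0: e_0 = (-0.19, +3.94);  n_0 = (+0.9988, +0.0482)
edge 2: e_2 = (-0.98, -0.89);  n_2 = (-0.6723, +0.7403)
∠(n_0, n_2) = 129.48°
δ = |180° − 129.48°| = 50.52°
50.52° ≤ 2α = 61.93°  →  valid

δ = 50.52°, valid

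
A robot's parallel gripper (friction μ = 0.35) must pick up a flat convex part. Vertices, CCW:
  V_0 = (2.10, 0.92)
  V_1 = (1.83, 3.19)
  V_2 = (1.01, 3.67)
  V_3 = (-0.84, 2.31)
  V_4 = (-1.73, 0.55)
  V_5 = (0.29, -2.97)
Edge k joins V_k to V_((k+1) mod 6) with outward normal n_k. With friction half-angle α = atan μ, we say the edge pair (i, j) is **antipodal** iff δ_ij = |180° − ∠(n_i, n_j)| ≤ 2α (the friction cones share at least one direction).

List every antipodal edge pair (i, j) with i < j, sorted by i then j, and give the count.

count = 5; pairs: (0,3), (0,4), (1,4), (2,5), (3,5)

α = atan 0.35 = 19.29°;  2α = 38.58°
n_0 = (+0.9930, +0.1181)
n_1 = (+0.5052, +0.8630)
n_2 = (-0.5923, +0.8057)
n_3 = (-0.8924, +0.4513)
n_4 = (-0.8673, -0.4977)
n_5 = (+0.9067, -0.4219)
  (0,1): δ = 127.13°  ·
  (0,2): δ = 60.46°  ·
  (0,3): δ = 33.61°  ✓
  (0,4): δ = 23.07°  ✓
  (0,5): δ = 148.26°  ·
  (1,2): δ = 113.34°  ·
  (1,3): δ = 86.48°  ·
  (1,4): δ = 29.81°  ✓
  (1,5): δ = 95.39°  ·
  (2,3): δ = 153.15°  ·
  (2,4): δ = 96.47°  ·
  (2,5): δ = 28.73°  ✓
  (3,4): δ = 123.33°  ·
  (3,5): δ = 1.87°  ✓
  (4,5): δ = 54.80°  ·
antipodal pairs: 5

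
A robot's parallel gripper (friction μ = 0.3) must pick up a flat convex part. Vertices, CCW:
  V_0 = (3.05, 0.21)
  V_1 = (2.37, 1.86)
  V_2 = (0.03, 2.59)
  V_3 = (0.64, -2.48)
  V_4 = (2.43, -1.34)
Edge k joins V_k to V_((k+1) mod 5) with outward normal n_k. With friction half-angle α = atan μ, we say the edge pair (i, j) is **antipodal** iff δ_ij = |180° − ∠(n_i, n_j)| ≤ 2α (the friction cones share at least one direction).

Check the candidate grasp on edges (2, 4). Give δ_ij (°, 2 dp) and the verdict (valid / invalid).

α = atan 0.3 = 16.70°;  2α = 33.40°
edge 2: e_2 = (+0.61, -5.07);  n_2 = (-0.9928, -0.1195)
edge 4: e_4 = (+0.62, +1.55);  n_4 = (+0.9285, -0.3714)
∠(n_2, n_4) = 151.34°
δ = |180° − 151.34°| = 28.66°
28.66° ≤ 2α = 33.40°  →  valid

δ = 28.66°, valid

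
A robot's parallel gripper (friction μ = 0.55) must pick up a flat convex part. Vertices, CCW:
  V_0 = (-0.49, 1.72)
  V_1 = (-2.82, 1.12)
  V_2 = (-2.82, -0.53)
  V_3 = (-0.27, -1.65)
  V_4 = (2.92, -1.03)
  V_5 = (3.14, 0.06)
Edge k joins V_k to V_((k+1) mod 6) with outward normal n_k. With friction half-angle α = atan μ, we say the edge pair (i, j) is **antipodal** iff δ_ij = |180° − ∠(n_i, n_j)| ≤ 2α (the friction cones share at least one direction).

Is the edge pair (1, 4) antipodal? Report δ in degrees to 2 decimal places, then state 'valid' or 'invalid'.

α = atan 0.55 = 28.81°;  2α = 57.62°
edge 1: e_1 = (+0.00, -1.65);  n_1 = (-1.0000, -0.0000)
edge 4: e_4 = (+0.22, +1.09);  n_4 = (+0.9802, -0.1978)
∠(n_1, n_4) = 168.59°
δ = |180° − 168.59°| = 11.41°
11.41° ≤ 2α = 57.62°  →  valid

δ = 11.41°, valid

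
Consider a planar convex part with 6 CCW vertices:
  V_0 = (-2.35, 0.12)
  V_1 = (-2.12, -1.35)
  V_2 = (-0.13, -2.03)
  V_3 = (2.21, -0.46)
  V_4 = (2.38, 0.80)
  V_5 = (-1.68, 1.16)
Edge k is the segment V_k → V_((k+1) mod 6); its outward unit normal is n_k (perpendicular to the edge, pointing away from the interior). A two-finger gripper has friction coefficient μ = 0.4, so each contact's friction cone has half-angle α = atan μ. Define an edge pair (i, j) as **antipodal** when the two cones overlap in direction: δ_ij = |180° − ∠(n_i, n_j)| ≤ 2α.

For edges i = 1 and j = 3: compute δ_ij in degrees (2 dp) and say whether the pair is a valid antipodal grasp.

α = atan 0.4 = 21.80°;  2α = 43.60°
edge 1: e_1 = (+1.99, -0.68);  n_1 = (-0.3234, -0.9463)
edge 3: e_3 = (+0.17, +1.26);  n_3 = (+0.9910, -0.1337)
∠(n_1, n_3) = 101.18°
δ = |180° − 101.18°| = 78.82°
78.82° > 2α = 43.60°  →  invalid

δ = 78.82°, invalid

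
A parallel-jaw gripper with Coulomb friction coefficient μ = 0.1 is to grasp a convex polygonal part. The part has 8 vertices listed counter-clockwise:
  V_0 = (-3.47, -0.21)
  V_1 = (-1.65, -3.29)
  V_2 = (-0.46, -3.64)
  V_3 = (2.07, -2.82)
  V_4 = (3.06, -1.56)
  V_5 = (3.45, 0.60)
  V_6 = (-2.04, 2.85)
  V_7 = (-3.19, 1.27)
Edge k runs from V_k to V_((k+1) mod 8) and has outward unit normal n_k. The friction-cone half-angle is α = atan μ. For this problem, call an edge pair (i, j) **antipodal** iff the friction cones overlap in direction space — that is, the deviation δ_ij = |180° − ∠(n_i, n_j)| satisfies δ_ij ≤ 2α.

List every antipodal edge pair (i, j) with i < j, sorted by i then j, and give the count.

α = atan 0.1 = 5.71°;  2α = 11.42°
n_0 = (-0.8609, -0.5087)
n_1 = (-0.2822, -0.9594)
n_2 = (+0.3083, -0.9513)
n_3 = (+0.7863, -0.6178)
n_4 = (+0.9841, -0.1777)
n_5 = (+0.3792, +0.9253)
n_6 = (-0.8085, +0.5885)
n_7 = (-0.9826, +0.1859)
  (0,1): δ = 136.97°  ·
  (0,2): δ = 102.62°  ·
  (0,3): δ = 68.74°  ·
  (0,4): δ = 40.81°  ·
  (0,5): δ = 37.14°  ·
  (0,6): δ = 113.37°  ·
  (0,7): δ = 138.71°  ·
  (1,2): δ = 145.65°  ·
  (1,3): δ = 111.77°  ·
  (1,4): δ = 83.85°  ·
  (1,5): δ = 5.90°  ✓
  (1,6): δ = 70.34°  ·
  (1,7): δ = 95.68°  ·
  (2,3): δ = 146.12°  ·
  (2,4): δ = 118.19°  ·
  (2,5): δ = 40.24°  ·
  (2,6): δ = 35.99°  ·
  (2,7): δ = 61.33°  ·
  (3,4): δ = 152.08°  ·
  (3,5): δ = 74.13°  ·
  (3,6): δ = 2.11°  ✓
  (3,7): δ = 27.44°  ·
  (4,5): δ = 102.05°  ·
  (4,6): δ = 25.81°  ·
  (4,7): δ = 0.48°  ✓
  (5,6): δ = 103.76°  ·
  (5,7): δ = 78.43°  ·
  (6,7): δ = 154.66°  ·
antipodal pairs: 3

count = 3; pairs: (1,5), (3,6), (4,7)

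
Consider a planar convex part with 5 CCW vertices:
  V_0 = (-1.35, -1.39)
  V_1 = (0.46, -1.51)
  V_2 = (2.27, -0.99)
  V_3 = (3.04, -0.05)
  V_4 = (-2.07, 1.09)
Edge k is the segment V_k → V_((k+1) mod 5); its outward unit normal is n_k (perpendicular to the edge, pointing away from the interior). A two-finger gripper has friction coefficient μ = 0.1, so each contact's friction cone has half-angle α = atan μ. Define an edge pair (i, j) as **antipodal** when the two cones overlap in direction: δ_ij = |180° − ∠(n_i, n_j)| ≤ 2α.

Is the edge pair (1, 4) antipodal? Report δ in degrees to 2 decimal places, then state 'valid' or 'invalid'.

δ = 90.16°, invalid

α = atan 0.1 = 5.71°;  2α = 11.42°
edge 1: e_1 = (+1.81, +0.52);  n_1 = (+0.2761, -0.9611)
edge 4: e_4 = (+0.72, -2.48);  n_4 = (-0.9603, -0.2788)
∠(n_1, n_4) = 89.84°
δ = |180° − 89.84°| = 90.16°
90.16° > 2α = 11.42°  →  invalid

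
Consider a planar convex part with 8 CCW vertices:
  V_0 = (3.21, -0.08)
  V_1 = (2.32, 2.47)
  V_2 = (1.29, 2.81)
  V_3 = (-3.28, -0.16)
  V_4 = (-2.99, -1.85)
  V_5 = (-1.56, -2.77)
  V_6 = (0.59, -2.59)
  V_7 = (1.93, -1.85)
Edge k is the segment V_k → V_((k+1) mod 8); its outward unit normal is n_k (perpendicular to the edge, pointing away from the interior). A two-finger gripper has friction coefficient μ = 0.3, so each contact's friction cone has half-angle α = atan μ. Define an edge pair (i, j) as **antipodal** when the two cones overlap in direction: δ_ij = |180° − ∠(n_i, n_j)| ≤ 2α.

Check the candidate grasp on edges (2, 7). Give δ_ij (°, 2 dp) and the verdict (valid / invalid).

α = atan 0.3 = 16.70°;  2α = 33.40°
edge 2: e_2 = (-4.57, -2.97);  n_2 = (-0.5449, +0.8385)
edge 7: e_7 = (+1.28, +1.77);  n_7 = (+0.8103, -0.5860)
∠(n_2, n_7) = 158.89°
δ = |180° − 158.89°| = 21.11°
21.11° ≤ 2α = 33.40°  →  valid

δ = 21.11°, valid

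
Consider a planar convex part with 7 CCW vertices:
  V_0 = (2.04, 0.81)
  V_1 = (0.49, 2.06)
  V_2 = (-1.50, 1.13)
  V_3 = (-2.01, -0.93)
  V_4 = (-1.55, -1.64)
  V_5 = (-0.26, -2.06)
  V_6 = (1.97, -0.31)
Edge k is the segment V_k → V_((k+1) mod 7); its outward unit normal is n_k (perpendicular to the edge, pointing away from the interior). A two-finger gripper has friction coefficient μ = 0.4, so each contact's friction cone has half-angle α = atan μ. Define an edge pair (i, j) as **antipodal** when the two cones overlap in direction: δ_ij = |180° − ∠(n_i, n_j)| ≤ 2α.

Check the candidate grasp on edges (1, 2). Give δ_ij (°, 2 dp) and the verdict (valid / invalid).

α = atan 0.4 = 21.80°;  2α = 43.60°
edge 1: e_1 = (-1.99, -0.93);  n_1 = (-0.4234, +0.9060)
edge 2: e_2 = (-0.51, -2.06);  n_2 = (-0.9707, +0.2403)
∠(n_1, n_2) = 51.05°
δ = |180° − 51.05°| = 128.95°
128.95° > 2α = 43.60°  →  invalid

δ = 128.95°, invalid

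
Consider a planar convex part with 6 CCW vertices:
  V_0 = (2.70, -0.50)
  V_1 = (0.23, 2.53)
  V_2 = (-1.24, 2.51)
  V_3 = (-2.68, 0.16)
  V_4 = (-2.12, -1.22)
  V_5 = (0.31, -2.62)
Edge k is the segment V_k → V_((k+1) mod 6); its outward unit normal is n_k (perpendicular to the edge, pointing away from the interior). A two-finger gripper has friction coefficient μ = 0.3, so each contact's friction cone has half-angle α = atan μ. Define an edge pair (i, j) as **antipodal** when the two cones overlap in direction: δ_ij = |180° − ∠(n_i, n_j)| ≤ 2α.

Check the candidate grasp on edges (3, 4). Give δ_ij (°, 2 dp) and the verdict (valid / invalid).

α = atan 0.3 = 16.70°;  2α = 33.40°
edge 3: e_3 = (+0.56, -1.38);  n_3 = (-0.9266, -0.3760)
edge 4: e_4 = (+2.43, -1.40);  n_4 = (-0.4992, -0.8665)
∠(n_3, n_4) = 37.97°
δ = |180° − 37.97°| = 142.03°
142.03° > 2α = 33.40°  →  invalid

δ = 142.03°, invalid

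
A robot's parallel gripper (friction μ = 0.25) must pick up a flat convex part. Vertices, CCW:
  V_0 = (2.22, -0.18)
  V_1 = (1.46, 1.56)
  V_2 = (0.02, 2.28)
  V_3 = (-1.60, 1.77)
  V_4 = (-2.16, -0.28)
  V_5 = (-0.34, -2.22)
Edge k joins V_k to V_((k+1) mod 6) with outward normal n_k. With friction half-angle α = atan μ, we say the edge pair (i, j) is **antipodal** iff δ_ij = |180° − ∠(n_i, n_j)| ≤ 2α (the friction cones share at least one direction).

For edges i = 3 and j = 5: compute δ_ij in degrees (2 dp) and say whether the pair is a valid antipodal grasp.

α = atan 0.25 = 14.04°;  2α = 28.07°
edge 3: e_3 = (-0.56, -2.05);  n_3 = (-0.9647, +0.2635)
edge 5: e_5 = (+2.56, +2.04);  n_5 = (+0.6232, -0.7821)
∠(n_3, n_5) = 143.83°
δ = |180° − 143.83°| = 36.17°
36.17° > 2α = 28.07°  →  invalid

δ = 36.17°, invalid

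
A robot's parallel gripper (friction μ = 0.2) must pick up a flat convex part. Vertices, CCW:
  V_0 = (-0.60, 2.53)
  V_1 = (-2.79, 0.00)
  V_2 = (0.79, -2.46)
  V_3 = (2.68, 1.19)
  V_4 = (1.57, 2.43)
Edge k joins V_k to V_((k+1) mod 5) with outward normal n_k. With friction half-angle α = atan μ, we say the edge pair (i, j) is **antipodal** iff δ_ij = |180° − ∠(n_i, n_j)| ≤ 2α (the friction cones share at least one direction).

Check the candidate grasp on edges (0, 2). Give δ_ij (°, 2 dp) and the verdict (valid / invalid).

δ = 13.50°, valid

α = atan 0.2 = 11.31°;  2α = 22.62°
edge 0: e_0 = (-2.19, -2.53);  n_0 = (-0.7561, +0.6545)
edge 2: e_2 = (+1.89, +3.65);  n_2 = (+0.8880, -0.4598)
∠(n_0, n_2) = 166.50°
δ = |180° − 166.50°| = 13.50°
13.50° ≤ 2α = 22.62°  →  valid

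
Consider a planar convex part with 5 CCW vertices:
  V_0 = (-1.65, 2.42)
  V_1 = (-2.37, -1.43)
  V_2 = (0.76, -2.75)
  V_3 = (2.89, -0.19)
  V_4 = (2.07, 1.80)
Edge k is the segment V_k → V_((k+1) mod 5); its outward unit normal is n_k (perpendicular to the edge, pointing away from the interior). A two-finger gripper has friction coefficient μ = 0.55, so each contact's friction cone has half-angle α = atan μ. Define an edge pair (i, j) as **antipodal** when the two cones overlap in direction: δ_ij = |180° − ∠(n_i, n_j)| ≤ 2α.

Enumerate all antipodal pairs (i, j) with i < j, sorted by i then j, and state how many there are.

count = 4; pairs: (0,2), (0,3), (1,3), (1,4)

α = atan 0.55 = 28.81°;  2α = 57.62°
n_0 = (-0.9830, +0.1838)
n_1 = (-0.3886, -0.9214)
n_2 = (+0.7687, -0.6396)
n_3 = (+0.9246, +0.3810)
n_4 = (+0.1644, +0.9864)
  (0,1): δ = 102.27°  ·
  (0,2): δ = 29.17°  ✓
  (0,3): δ = 32.99°  ✓
  (0,4): δ = 91.13°  ·
  (1,2): δ = 106.90°  ·
  (1,3): δ = 44.74°  ✓
  (1,4): δ = 13.40°  ✓
  (2,3): δ = 117.84°  ·
  (2,4): δ = 59.70°  ·
  (3,4): δ = 121.86°  ·
antipodal pairs: 4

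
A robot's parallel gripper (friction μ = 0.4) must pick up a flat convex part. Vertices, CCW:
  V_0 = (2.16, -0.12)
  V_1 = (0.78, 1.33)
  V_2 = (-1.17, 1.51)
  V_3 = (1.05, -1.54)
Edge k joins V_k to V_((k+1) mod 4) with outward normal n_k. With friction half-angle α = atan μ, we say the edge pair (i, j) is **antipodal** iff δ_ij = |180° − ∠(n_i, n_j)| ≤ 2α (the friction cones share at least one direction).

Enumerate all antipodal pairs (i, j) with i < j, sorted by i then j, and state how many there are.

count = 1; pairs: (0,2)

α = atan 0.4 = 21.80°;  2α = 43.60°
n_0 = (+0.7244, +0.6894)
n_1 = (+0.0919, +0.9958)
n_2 = (-0.8085, -0.5885)
n_3 = (+0.7879, -0.6159)
  (0,1): δ = 138.86°  ·
  (0,2): δ = 7.53°  ✓
  (0,3): δ = 98.40°  ·
  (1,2): δ = 48.68°  ·
  (1,3): δ = 57.26°  ·
  (2,3): δ = 74.06°  ·
antipodal pairs: 1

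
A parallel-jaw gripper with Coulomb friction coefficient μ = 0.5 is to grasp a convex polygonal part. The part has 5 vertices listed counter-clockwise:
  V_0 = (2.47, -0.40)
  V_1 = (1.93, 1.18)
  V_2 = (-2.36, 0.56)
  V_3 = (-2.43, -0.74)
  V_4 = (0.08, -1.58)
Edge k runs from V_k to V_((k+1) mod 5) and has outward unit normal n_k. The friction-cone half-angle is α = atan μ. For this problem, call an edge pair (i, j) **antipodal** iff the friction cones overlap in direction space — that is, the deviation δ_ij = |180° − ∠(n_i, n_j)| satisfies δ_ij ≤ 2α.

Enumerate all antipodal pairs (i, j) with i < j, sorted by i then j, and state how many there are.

count = 4; pairs: (0,2), (0,3), (1,3), (1,4)

α = atan 0.5 = 26.57°;  2α = 53.13°
n_0 = (+0.9463, +0.3234)
n_1 = (-0.1430, +0.9897)
n_2 = (-0.9986, +0.0538)
n_3 = (-0.3174, -0.9483)
n_4 = (+0.4427, -0.8967)
  (0,1): δ = 100.65°  ·
  (0,2): δ = 21.95°  ✓
  (0,3): δ = 52.63°  ✓
  (0,4): δ = 97.41°  ·
  (1,2): δ = 101.31°  ·
  (1,3): δ = 26.73°  ✓
  (1,4): δ = 18.05°  ✓
  (2,3): δ = 105.42°  ·
  (2,4): δ = 60.64°  ·
  (3,4): δ = 135.22°  ·
antipodal pairs: 4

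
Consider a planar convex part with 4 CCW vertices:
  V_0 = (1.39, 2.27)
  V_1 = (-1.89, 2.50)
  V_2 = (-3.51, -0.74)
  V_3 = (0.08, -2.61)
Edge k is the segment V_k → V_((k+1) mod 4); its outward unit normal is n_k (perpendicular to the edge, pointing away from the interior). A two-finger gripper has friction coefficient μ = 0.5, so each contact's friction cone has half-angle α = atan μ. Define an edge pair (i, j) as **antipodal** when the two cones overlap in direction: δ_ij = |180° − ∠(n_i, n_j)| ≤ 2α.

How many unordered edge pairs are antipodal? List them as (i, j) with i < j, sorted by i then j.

count = 2; pairs: (0,2), (1,3)

α = atan 0.5 = 26.57°;  2α = 53.13°
n_0 = (+0.0700, +0.9976)
n_1 = (-0.8944, +0.4472)
n_2 = (-0.4620, -0.8869)
n_3 = (+0.9658, -0.2593)
  (0,1): δ = 112.55°  ·
  (0,2): δ = 23.50°  ✓
  (0,3): δ = 78.98°  ·
  (1,2): δ = 90.95°  ·
  (1,3): δ = 11.54°  ✓
  (2,3): δ = 77.51°  ·
antipodal pairs: 2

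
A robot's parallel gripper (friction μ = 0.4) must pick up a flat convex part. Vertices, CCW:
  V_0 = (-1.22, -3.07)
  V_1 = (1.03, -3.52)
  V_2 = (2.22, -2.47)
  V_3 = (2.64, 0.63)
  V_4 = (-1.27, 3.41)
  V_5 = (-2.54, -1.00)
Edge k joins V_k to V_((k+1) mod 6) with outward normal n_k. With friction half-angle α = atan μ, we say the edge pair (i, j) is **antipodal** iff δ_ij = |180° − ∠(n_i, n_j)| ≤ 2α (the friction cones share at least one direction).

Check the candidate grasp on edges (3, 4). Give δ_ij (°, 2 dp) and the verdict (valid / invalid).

δ = 70.65°, invalid

α = atan 0.4 = 21.80°;  2α = 43.60°
edge 3: e_3 = (-3.91, +2.78);  n_3 = (+0.5795, +0.8150)
edge 4: e_4 = (-1.27, -4.41);  n_4 = (-0.9609, +0.2767)
∠(n_3, n_4) = 109.35°
δ = |180° − 109.35°| = 70.65°
70.65° > 2α = 43.60°  →  invalid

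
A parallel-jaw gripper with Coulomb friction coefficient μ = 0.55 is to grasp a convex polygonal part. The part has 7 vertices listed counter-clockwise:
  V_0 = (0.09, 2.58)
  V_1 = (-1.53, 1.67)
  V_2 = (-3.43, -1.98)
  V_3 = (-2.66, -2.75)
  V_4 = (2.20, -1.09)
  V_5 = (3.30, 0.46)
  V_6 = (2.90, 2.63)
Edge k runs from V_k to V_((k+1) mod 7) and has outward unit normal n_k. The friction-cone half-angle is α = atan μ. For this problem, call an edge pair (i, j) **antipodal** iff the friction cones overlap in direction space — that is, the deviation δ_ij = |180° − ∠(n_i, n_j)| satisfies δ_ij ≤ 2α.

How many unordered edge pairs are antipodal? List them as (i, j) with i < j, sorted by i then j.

count = 9; pairs: (0,3), (0,4), (1,3), (1,4), (1,5), (2,5), (2,6), (3,6), (4,6)

α = atan 0.55 = 28.81°;  2α = 57.62°
n_0 = (-0.4898, +0.8719)
n_1 = (-0.8870, +0.4617)
n_2 = (-0.7071, -0.7071)
n_3 = (+0.3232, -0.9463)
n_4 = (+0.8155, -0.5787)
n_5 = (+0.9834, +0.1813)
n_6 = (-0.0178, +0.9998)
  (0,1): δ = 146.82°  ·
  (0,2): δ = 74.32°  ·
  (0,3): δ = 10.47°  ✓
  (0,4): δ = 25.31°  ✓
  (0,5): δ = 71.12°  ·
  (0,6): δ = 151.70°  ·
  (1,2): δ = 107.50°  ·
  (1,3): δ = 43.64°  ✓
  (1,4): δ = 7.86°  ✓
  (1,5): δ = 37.94°  ✓
  (1,6): δ = 118.52°  ·
  (2,3): δ = 116.14°  ·
  (2,4): δ = 80.36°  ·
  (2,5): δ = 34.56°  ✓
  (2,6): δ = 46.02°  ✓
  (3,4): δ = 144.22°  ·
  (3,5): δ = 98.41°  ·
  (3,6): δ = 17.84°  ✓
  (4,5): δ = 134.19°  ·
  (4,6): δ = 53.62°  ✓
  (5,6): δ = 99.42°  ·
antipodal pairs: 9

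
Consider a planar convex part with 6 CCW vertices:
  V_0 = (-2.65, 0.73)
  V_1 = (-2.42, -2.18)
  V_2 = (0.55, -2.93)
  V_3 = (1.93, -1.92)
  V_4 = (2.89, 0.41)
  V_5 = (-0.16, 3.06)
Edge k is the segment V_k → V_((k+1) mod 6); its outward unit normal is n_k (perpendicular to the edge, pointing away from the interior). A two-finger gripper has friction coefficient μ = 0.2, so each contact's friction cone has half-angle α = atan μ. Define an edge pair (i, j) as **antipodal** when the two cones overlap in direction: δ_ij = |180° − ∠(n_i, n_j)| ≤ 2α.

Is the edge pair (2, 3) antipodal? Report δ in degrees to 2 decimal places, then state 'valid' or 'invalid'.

δ = 148.59°, invalid

α = atan 0.2 = 11.31°;  2α = 22.62°
edge 2: e_2 = (+1.38, +1.01);  n_2 = (+0.5906, -0.8070)
edge 3: e_3 = (+0.96, +2.33);  n_3 = (+0.9246, -0.3809)
∠(n_2, n_3) = 31.41°
δ = |180° − 31.41°| = 148.59°
148.59° > 2α = 22.62°  →  invalid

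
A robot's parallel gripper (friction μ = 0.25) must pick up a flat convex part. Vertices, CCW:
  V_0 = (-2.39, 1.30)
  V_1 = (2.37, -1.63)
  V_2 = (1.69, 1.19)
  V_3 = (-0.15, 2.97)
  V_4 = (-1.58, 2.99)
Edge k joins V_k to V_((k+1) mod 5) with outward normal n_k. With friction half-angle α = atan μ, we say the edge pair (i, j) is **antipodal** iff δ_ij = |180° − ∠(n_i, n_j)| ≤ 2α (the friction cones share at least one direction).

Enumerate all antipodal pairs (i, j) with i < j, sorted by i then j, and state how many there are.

α = atan 0.25 = 14.04°;  2α = 28.07°
n_0 = (-0.5242, -0.8516)
n_1 = (+0.9721, +0.2344)
n_2 = (+0.6953, +0.7187)
n_3 = (+0.0140, +0.9999)
n_4 = (-0.9018, +0.4322)
  (0,1): δ = 44.83°  ·
  (0,2): δ = 12.44°  ✓
  (0,3): δ = 30.81°  ·
  (0,4): δ = 96.01°  ·
  (1,2): δ = 147.61°  ·
  (1,3): δ = 104.36°  ·
  (1,4): δ = 39.17°  ·
  (2,3): δ = 136.75°  ·
  (2,4): δ = 71.56°  ·
  (3,4): δ = 114.81°  ·
antipodal pairs: 1

count = 1; pairs: (0,2)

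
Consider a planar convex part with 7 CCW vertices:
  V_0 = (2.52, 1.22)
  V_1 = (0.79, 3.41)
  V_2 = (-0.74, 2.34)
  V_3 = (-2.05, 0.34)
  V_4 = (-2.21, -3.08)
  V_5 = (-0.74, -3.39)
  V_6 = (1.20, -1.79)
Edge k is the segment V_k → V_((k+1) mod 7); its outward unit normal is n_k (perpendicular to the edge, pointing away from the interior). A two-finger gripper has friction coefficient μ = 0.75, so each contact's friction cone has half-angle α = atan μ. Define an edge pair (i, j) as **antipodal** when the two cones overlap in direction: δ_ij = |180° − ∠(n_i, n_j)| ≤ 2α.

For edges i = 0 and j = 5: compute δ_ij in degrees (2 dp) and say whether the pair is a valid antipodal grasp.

δ = 91.21°, invalid

α = atan 0.75 = 36.87°;  2α = 73.74°
edge 0: e_0 = (-1.73, +2.19);  n_0 = (+0.7847, +0.6199)
edge 5: e_5 = (+1.94, +1.60);  n_5 = (+0.6363, -0.7715)
∠(n_0, n_5) = 88.79°
δ = |180° − 88.79°| = 91.21°
91.21° > 2α = 73.74°  →  invalid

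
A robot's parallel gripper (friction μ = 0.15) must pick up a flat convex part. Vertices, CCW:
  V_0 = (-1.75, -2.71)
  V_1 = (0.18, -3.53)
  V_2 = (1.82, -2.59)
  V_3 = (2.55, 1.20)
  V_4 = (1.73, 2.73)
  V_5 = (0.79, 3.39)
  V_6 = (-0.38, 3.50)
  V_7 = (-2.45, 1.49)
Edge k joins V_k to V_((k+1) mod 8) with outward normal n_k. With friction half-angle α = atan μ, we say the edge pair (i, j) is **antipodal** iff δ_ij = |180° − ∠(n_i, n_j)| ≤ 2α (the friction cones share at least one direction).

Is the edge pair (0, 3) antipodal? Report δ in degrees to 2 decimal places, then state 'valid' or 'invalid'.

α = atan 0.15 = 8.53°;  2α = 17.06°
edge 0: e_0 = (+1.93, -0.82);  n_0 = (-0.3910, -0.9204)
edge 3: e_3 = (-0.82, +1.53);  n_3 = (+0.8814, +0.4724)
∠(n_0, n_3) = 141.21°
δ = |180° − 141.21°| = 38.79°
38.79° > 2α = 17.06°  →  invalid

δ = 38.79°, invalid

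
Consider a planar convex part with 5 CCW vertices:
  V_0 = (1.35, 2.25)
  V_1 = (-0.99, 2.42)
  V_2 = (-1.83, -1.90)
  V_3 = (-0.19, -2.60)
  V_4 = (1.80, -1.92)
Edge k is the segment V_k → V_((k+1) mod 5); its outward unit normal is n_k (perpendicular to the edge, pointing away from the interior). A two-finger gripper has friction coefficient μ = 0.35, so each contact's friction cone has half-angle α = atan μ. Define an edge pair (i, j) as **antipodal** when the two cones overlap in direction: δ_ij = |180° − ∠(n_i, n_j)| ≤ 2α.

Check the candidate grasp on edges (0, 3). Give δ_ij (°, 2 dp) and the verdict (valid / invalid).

α = atan 0.35 = 19.29°;  2α = 38.58°
edge 0: e_0 = (-2.34, +0.17);  n_0 = (+0.0725, +0.9974)
edge 3: e_3 = (+1.99, +0.68);  n_3 = (+0.3234, -0.9463)
∠(n_0, n_3) = 156.98°
δ = |180° − 156.98°| = 23.02°
23.02° ≤ 2α = 38.58°  →  valid

δ = 23.02°, valid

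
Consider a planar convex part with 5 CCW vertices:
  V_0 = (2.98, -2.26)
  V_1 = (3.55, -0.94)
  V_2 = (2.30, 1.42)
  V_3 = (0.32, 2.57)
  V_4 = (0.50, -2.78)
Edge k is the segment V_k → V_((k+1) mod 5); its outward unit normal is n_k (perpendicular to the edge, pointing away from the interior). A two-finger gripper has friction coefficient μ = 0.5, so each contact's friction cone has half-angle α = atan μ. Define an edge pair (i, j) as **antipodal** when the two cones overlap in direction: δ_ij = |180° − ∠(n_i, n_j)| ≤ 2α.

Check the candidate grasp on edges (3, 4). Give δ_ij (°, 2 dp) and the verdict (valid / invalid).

α = atan 0.5 = 26.57°;  2α = 53.13°
edge 3: e_3 = (+0.18, -5.35);  n_3 = (-0.9994, -0.0336)
edge 4: e_4 = (+2.48, +0.52);  n_4 = (+0.2052, -0.9787)
∠(n_3, n_4) = 99.92°
δ = |180° − 99.92°| = 80.08°
80.08° > 2α = 53.13°  →  invalid

δ = 80.08°, invalid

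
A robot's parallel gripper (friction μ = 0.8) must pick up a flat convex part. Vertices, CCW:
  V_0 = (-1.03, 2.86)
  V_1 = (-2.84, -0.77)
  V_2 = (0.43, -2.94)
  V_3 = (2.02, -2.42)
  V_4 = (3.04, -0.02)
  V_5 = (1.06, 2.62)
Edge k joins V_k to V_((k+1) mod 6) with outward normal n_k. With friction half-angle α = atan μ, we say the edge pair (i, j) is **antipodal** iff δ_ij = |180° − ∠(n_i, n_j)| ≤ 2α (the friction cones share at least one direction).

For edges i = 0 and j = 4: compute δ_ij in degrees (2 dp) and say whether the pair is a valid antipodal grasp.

δ = 63.37°, valid

α = atan 0.8 = 38.66°;  2α = 77.32°
edge 0: e_0 = (-1.81, -3.63);  n_0 = (-0.8949, +0.4462)
edge 4: e_4 = (-1.98, +2.64);  n_4 = (+0.8000, +0.6000)
∠(n_0, n_4) = 116.63°
δ = |180° − 116.63°| = 63.37°
63.37° ≤ 2α = 77.32°  →  valid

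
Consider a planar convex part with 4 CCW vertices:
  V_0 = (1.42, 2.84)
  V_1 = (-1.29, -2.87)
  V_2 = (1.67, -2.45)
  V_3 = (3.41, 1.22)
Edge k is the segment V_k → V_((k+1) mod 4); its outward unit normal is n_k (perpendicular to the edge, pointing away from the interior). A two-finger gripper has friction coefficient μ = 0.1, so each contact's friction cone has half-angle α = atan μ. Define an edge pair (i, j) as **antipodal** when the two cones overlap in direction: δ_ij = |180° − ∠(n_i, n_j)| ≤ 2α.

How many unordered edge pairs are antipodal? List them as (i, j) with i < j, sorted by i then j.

count = 1; pairs: (0,2)

α = atan 0.1 = 5.71°;  2α = 11.42°
n_0 = (-0.9034, +0.4288)
n_1 = (+0.1405, -0.9901)
n_2 = (+0.9036, -0.4284)
n_3 = (+0.6313, +0.7755)
  (0,1): δ = 56.53°  ·
  (0,2): δ = 0.02°  ✓
  (0,3): δ = 76.24°  ·
  (1,2): δ = 123.44°  ·
  (1,3): δ = 47.22°  ·
  (2,3): δ = 103.78°  ·
antipodal pairs: 1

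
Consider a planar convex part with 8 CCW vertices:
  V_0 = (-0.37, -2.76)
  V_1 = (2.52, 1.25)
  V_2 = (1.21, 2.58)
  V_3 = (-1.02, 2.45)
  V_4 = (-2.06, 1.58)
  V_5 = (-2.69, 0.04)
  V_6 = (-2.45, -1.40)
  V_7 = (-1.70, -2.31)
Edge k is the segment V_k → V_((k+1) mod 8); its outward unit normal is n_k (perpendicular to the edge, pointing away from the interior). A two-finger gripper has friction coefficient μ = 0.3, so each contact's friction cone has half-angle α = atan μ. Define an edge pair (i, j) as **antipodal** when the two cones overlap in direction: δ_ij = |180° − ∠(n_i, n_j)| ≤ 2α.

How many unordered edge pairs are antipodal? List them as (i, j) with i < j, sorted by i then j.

count = 5; pairs: (0,3), (0,4), (1,6), (1,7), (2,7)

α = atan 0.3 = 16.70°;  2α = 33.40°
n_0 = (+0.8113, -0.5847)
n_1 = (+0.7124, +0.7017)
n_2 = (-0.0582, +0.9983)
n_3 = (-0.6416, +0.7670)
n_4 = (-0.9255, +0.3786)
n_5 = (-0.9864, -0.1644)
n_6 = (-0.7717, -0.6360)
n_7 = (-0.3205, -0.9472)
  (0,1): δ = 99.65°  ·
  (0,2): δ = 50.88°  ·
  (0,3): δ = 14.31°  ✓
  (0,4): δ = 13.53°  ✓
  (0,5): δ = 45.24°  ·
  (0,6): δ = 75.27°  ·
  (0,7): δ = 107.09°  ·
  (1,2): δ = 131.23°  ·
  (1,3): δ = 94.65°  ·
  (1,4): δ = 66.81°  ·
  (1,5): δ = 35.10°  ·
  (1,6): δ = 5.07°  ✓
  (1,7): δ = 26.74°  ✓
  (2,3): δ = 143.42°  ·
  (2,4): δ = 115.59°  ·
  (2,5): δ = 83.87°  ·
  (2,6): δ = 53.84°  ·
  (2,7): δ = 22.03°  ✓
  (3,4): δ = 152.16°  ·
  (3,5): δ = 120.45°  ·
  (3,6): δ = 90.42°  ·
  (3,7): δ = 58.61°  ·
  (4,5): δ = 148.29°  ·
  (4,6): δ = 118.26°  ·
  (4,7): δ = 86.44°  ·
  (5,6): δ = 149.97°  ·
  (5,7): δ = 118.16°  ·
  (6,7): δ = 148.19°  ·
antipodal pairs: 5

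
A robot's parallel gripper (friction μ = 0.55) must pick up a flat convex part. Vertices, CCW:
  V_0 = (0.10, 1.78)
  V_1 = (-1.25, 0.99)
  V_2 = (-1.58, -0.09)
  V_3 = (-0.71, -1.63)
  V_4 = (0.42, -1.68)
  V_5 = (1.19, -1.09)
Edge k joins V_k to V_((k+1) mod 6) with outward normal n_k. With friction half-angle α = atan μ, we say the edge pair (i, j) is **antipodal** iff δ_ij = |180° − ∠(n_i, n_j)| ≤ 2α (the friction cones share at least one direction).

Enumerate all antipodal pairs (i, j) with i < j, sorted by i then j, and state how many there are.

α = atan 0.55 = 28.81°;  2α = 57.62°
n_0 = (-0.5051, +0.8631)
n_1 = (-0.9564, +0.2922)
n_2 = (-0.8707, -0.4919)
n_3 = (-0.0442, -0.9990)
n_4 = (+0.6082, -0.7938)
n_5 = (+0.9348, +0.3550)
  (0,1): δ = 137.33°  ·
  (0,2): δ = 90.87°  ·
  (0,3): δ = 32.87°  ✓
  (0,4): δ = 7.13°  ✓
  (0,5): δ = 80.46°  ·
  (1,2): δ = 133.55°  ·
  (1,3): δ = 75.54°  ·
  (1,4): δ = 35.55°  ✓
  (1,5): δ = 37.79°  ✓
  (2,3): δ = 122.00°  ·
  (2,4): δ = 82.00°  ·
  (2,5): δ = 8.67°  ✓
  (3,4): δ = 140.01°  ·
  (3,5): δ = 66.67°  ·
  (4,5): δ = 106.66°  ·
antipodal pairs: 5

count = 5; pairs: (0,3), (0,4), (1,4), (1,5), (2,5)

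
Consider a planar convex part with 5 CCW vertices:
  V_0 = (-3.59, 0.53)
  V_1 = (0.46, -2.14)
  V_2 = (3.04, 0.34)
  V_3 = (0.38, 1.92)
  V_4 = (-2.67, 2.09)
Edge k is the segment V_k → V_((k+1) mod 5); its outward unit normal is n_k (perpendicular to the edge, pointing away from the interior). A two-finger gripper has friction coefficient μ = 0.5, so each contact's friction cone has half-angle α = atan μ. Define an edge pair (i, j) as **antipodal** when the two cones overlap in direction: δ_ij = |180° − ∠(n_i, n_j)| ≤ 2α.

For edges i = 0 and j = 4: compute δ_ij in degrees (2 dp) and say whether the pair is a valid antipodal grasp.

α = atan 0.5 = 26.57°;  2α = 53.13°
edge 0: e_0 = (+4.05, -2.67);  n_0 = (-0.5504, -0.8349)
edge 4: e_4 = (-0.92, -1.56);  n_4 = (-0.8614, +0.5080)
∠(n_0, n_4) = 87.13°
δ = |180° − 87.13°| = 92.87°
92.87° > 2α = 53.13°  →  invalid

δ = 92.87°, invalid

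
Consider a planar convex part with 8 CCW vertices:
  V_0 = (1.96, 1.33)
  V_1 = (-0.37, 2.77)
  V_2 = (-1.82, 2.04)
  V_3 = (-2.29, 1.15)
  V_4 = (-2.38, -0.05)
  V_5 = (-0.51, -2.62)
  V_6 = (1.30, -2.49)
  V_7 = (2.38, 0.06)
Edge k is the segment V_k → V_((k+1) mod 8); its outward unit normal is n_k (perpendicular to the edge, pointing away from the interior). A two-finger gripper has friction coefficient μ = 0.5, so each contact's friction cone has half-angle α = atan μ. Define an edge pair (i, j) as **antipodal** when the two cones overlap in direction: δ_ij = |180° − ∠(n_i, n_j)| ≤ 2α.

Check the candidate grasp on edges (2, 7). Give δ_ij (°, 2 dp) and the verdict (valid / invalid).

α = atan 0.5 = 26.57°;  2α = 53.13°
edge 2: e_2 = (-0.47, -0.89);  n_2 = (-0.8843, +0.4670)
edge 7: e_7 = (-0.42, +1.27);  n_7 = (+0.9494, +0.3140)
∠(n_2, n_7) = 133.86°
δ = |180° − 133.86°| = 46.14°
46.14° ≤ 2α = 53.13°  →  valid

δ = 46.14°, valid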